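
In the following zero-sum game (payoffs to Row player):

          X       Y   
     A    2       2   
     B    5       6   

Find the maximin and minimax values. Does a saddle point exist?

Maximin = 5, Minimax = 5, Saddle: True

Work:
Row minimums: [2, 5] → maximin = 5
Column maximums: [5, 6] → minimax = 5
Saddle point exists! Game value = 5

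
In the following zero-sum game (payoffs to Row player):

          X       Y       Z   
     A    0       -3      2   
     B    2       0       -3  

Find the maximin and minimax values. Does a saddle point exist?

Maximin = -3, Minimax = 0, Saddle: False

Work:
Row minimums: [-3, -3] → maximin = -3
Column maximums: [2, 0, 2] → minimax = 0
No saddle point (maximin ≠ minimax). Mixed strategy needed.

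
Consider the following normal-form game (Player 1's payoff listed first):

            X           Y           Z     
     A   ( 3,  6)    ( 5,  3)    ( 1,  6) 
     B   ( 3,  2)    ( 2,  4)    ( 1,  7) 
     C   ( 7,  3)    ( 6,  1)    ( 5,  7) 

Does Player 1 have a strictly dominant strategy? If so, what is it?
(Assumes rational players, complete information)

Yes, Player 1's strictly dominant strategy is C

Work:
A strategy strictly dominates another if it gives a strictly higher payoff against every opponent action. Compare each pair of P1's strategies column-by-column:
  A vs B: [3 vs 3, 5 vs 2, 1 vs 1] → A does not strictly dominate B (column X: 3 ≤ 3)
  A vs C: [3 vs 7, 5 vs 6, 1 vs 5] → A does not strictly dominate C (column X: 3 ≤ 7)
  B vs A: [3 vs 3, 2 vs 5, 1 vs 1] → B does not strictly dominate A (column X: 3 ≤ 3)
  B vs C: [3 vs 7, 2 vs 6, 1 vs 5] → B does not strictly dominate C (column X: 3 ≤ 7)
  C vs A: [7 vs 3, 6 vs 5, 5 vs 1] → C strictly dominates A
  C vs B: [7 vs 3, 6 vs 2, 5 vs 1] → C strictly dominates B
C strictly dominates every other strategy → strictly dominant.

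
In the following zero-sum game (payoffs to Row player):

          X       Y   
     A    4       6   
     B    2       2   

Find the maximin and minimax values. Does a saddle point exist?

Maximin = 4, Minimax = 4, Saddle: True

Work:
Row minimums: [4, 2] → maximin = 4
Column maximums: [4, 6] → minimax = 4
Saddle point exists! Game value = 4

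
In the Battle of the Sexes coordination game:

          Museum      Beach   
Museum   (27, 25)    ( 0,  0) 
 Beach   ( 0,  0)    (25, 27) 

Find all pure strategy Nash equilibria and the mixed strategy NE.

Pure NE: (Museum, Museum) and (Beach, Beach); Mixed NE: p = 0.5192, q = 0.4808

Work:
Check pure NE:
(Museum, Museum): (27, 25) - no unilateral deviation beneficial
(Beach, Beach): (25, 27) - no unilateral deviation beneficial
Mixed NE: P1 plays Museum with p = 0.5192, P2 plays Museum with q = 0.4808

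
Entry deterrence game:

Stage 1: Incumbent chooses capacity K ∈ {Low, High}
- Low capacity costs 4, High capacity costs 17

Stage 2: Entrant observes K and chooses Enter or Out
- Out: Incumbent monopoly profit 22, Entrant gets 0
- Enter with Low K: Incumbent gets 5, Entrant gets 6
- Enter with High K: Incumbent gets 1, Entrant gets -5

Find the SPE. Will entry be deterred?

SPE: (High, Enter|Low, Out|High); Entry deterred. Incumbent net profit = 5

Work:
After Low K: Entrant enters (6 > 0)
After High K: Entrant stays out (-5 < 0)
Incumbent: Low → 5−4=1, High → 22−17=5
Incumbent chooses High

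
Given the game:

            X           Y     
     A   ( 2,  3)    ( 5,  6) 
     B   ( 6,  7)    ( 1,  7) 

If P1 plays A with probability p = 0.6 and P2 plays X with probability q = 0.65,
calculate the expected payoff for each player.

E[P1] = 3.53, E[P2] = 5.23

Work:
E[P1] = p·q·π₁(A,X) + p·(1-q)·π₁(A,Y) + (1-p)·q·π₁(B,X) + (1-p)·(1-q)·π₁(B,Y)
= 0.6·0.65·2 + 0.6·0.35·5 + 0.4·0.65·6 + 0.4·0.35·1
= 3.53

E[P2] = 5.23 (similar calculation)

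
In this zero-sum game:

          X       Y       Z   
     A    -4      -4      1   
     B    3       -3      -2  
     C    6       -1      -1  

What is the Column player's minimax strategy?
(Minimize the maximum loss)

Column should play Y, value = -1

Work:
Column player minimizes Row's maximum payoff:
Column X: max payoff to Row = 6
Column Y: max payoff to Row = -1
Column Z: max payoff to Row = 1
Minimum is -1, achieved by column Y.
Minimax strategy: Y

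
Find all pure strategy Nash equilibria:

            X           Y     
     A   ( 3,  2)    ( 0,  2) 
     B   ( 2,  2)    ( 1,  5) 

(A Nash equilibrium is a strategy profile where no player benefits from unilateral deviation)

Nash equilibrium: (A, X), (B, Y)

Work:
Best responses:
  P1 vs X: payoffs [3, 2] → best response A (payoff 3)
  P1 vs Y: payoffs [0, 1] → best response B (payoff 1)
  P2 vs A: payoffs [2, 2] → best response X/Y (payoff 2)
  P2 vs B: payoffs [2, 5] → best response Y (payoff 5)
Mutual best responses: (A,X), (B,Y) → Nash equilibria.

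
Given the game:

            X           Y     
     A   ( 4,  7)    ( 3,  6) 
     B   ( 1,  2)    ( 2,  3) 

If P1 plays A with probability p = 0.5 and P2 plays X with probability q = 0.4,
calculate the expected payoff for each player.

E[P1] = 2.5, E[P2] = 4.5

Work:
E[P1] = p·q·π₁(A,X) + p·(1-q)·π₁(A,Y) + (1-p)·q·π₁(B,X) + (1-p)·(1-q)·π₁(B,Y)
= 0.5·0.4·4 + 0.5·0.6·3 + 0.5·0.4·1 + 0.5·0.6·2
= 2.5

E[P2] = 4.5 (similar calculation)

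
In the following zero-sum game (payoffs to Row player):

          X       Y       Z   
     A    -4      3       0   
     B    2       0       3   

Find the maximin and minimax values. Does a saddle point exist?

Maximin = 0, Minimax = 2, Saddle: False

Work:
Row minimums: [-4, 0] → maximin = 0
Column maximums: [2, 3, 3] → minimax = 2
No saddle point (maximin ≠ minimax). Mixed strategy needed.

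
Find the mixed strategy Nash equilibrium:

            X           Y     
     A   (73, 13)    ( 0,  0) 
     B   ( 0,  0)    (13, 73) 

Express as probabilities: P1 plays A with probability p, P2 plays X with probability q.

p = 0.8488, q = 0.1512

Work:
Find probabilities that make opponent indifferent:
P2 chooses q to make P1 indifferent between A and B
P1 chooses p to make P2 indifferent between X and Y
Mixed NE: P1 plays (A: 0.8488, B: 0.1512), P2 plays (X: 0.1512, Y: 0.8488)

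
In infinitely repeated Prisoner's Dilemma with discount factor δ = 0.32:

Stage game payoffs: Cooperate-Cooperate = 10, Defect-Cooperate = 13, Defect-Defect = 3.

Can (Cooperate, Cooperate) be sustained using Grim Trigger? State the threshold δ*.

δ* = 0.3; since δ = 0.32 ≥ 0.3, cooperation can be sustained

Work:
For Grim Trigger:
Cooperate forever: 10/(1-δ)
Defect then punished: 13 + 3·δ/(1-δ)
Need: 10/(1-δ) ≥ 13 + 3·δ/(1-δ)
Solving: δ ≥ (T-R)/(T-P) = (13-10)/(13-3) = 0.3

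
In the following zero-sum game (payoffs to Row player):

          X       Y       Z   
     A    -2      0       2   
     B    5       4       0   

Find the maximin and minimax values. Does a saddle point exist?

Maximin = 0, Minimax = 2, Saddle: False

Work:
Row minimums: [-2, 0] → maximin = 0
Column maximums: [5, 4, 2] → minimax = 2
No saddle point (maximin ≠ minimax). Mixed strategy needed.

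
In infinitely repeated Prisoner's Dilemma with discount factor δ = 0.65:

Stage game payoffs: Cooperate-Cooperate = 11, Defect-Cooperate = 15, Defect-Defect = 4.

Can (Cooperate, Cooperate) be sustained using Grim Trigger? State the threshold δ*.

δ* = 0.3636; since δ = 0.65 ≥ 0.3636, cooperation can be sustained

Work:
For Grim Trigger:
Cooperate forever: 11/(1-δ)
Defect then punished: 15 + 4·δ/(1-δ)
Need: 11/(1-δ) ≥ 15 + 4·δ/(1-δ)
Solving: δ ≥ (T-R)/(T-P) = (15-11)/(15-4) = 0.3636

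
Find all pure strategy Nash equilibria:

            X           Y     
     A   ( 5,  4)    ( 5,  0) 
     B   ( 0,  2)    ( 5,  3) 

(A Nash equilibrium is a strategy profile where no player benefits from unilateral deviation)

Nash equilibrium: (A, X), (B, Y)

Work:
Best responses:
  P1 vs X: payoffs [5, 0] → best response A (payoff 5)
  P1 vs Y: payoffs [5, 5] → best response A/B (payoff 5)
  P2 vs A: payoffs [4, 0] → best response X (payoff 4)
  P2 vs B: payoffs [2, 3] → best response Y (payoff 3)
Mutual best responses: (A,X), (B,Y) → Nash equilibria.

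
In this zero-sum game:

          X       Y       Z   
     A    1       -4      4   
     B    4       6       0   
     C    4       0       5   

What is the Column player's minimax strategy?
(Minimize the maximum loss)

Column should play X, value = 4

Work:
Column player minimizes Row's maximum payoff:
Column X: max payoff to Row = 4
Column Y: max payoff to Row = 6
Column Z: max payoff to Row = 5
Minimum is 4, achieved by column X.
Minimax strategy: X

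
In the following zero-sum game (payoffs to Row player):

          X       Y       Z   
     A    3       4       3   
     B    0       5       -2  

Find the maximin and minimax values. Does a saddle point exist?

Maximin = 3, Minimax = 3, Saddle: True

Work:
Row minimums: [3, -2] → maximin = 3
Column maximums: [3, 5, 3] → minimax = 3
Saddle point exists! Game value = 3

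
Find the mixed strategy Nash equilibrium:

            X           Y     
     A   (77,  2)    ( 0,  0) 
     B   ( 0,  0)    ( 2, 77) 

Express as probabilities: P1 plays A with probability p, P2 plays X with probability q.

p = 0.9747, q = 0.0253

Work:
Find probabilities that make opponent indifferent:
P2 chooses q to make P1 indifferent between A and B
P1 chooses p to make P2 indifferent between X and Y
Mixed NE: P1 plays (A: 0.9747, B: 0.0253), P2 plays (X: 0.0253, Y: 0.9747)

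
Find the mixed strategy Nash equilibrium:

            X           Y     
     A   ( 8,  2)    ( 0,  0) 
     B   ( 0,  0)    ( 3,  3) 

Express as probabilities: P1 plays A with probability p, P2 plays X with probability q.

p = 0.6, q = 0.2727

Work:
Find probabilities that make opponent indifferent:
P2 chooses q to make P1 indifferent between A and B
P1 chooses p to make P2 indifferent between X and Y
Mixed NE: P1 plays (A: 0.6, B: 0.4), P2 plays (X: 0.2727, Y: 0.7273)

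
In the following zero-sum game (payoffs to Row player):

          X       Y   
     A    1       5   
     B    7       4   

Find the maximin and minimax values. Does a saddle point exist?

Maximin = 4, Minimax = 5, Saddle: False

Work:
Row minimums: [1, 4] → maximin = 4
Column maximums: [7, 5] → minimax = 5
No saddle point (maximin ≠ minimax). Mixed strategy needed.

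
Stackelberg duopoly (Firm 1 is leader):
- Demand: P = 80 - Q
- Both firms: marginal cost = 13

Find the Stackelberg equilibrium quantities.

q₁* (leader) = 33.5, q₂* (follower) = 16.75

Work:
Follower's reaction: q₂ = (a - c - q₁)/2
Leader substitutes: π₁ = q₁·(a - q₁ - (a-c-q₁)/2 - c)
FOC: q₁* = (80 - 13)/2 = 33.50
Then: q₂* = (80 - 13 - 33.5)/2 = 16.75
Leader has first-mover advantage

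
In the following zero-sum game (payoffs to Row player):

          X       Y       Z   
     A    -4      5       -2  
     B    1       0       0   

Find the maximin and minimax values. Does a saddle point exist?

Maximin = 0, Minimax = 0, Saddle: True

Work:
Row minimums: [-4, 0] → maximin = 0
Column maximums: [1, 5, 0] → minimax = 0
Saddle point exists! Game value = 0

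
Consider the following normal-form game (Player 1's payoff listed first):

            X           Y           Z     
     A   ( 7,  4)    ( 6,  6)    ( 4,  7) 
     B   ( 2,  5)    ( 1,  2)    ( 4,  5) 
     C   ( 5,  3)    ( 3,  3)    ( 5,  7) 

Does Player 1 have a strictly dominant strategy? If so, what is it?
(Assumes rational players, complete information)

No strictly dominant strategy exists for Player 1

Work:
A strategy strictly dominates another if it gives a strictly higher payoff against every opponent action. Compare each pair of P1's strategies column-by-column:
  A vs B: [7 vs 2, 6 vs 1, 4 vs 4] → A does not strictly dominate B (column Z: 4 ≤ 4)
  A vs C: [7 vs 5, 6 vs 3, 4 vs 5] → A does not strictly dominate C (column Z: 4 ≤ 5)
  B vs A: [2 vs 7, 1 vs 6, 4 vs 4] → B does not strictly dominate A (column X: 2 ≤ 7)
  B vs C: [2 vs 5, 1 vs 3, 4 vs 5] → B does not strictly dominate C (column X: 2 ≤ 5)
  C vs A: [5 vs 7, 3 vs 6, 5 vs 4] → C does not strictly dominate A (column X: 5 ≤ 7)
  C vs B: [5 vs 2, 3 vs 1, 5 vs 4] → C strictly dominates B
No single strategy strictly dominates all others → no strictly dominant strategy.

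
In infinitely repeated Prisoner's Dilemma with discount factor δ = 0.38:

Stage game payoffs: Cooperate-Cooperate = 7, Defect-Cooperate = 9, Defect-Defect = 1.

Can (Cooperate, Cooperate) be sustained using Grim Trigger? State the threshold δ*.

δ* = 0.25; since δ = 0.38 ≥ 0.25, cooperation can be sustained

Work:
For Grim Trigger:
Cooperate forever: 7/(1-δ)
Defect then punished: 9 + 1·δ/(1-δ)
Need: 7/(1-δ) ≥ 9 + 1·δ/(1-δ)
Solving: δ ≥ (T-R)/(T-P) = (9-7)/(9-1) = 0.25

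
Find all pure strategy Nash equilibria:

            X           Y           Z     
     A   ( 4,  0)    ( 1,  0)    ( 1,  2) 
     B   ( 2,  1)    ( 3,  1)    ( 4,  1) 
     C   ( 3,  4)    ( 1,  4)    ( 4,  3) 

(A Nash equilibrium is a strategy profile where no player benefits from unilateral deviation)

Nash equilibrium: (B, Y), (B, Z)

Work:
Best responses:
  P1 vs X: payoffs [4, 2, 3] → best response A (payoff 4)
  P1 vs Y: payoffs [1, 3, 1] → best response B (payoff 3)
  P1 vs Z: payoffs [1, 4, 4] → best response B/C (payoff 4)
  P2 vs A: payoffs [0, 0, 2] → best response Z (payoff 2)
  P2 vs B: payoffs [1, 1, 1] → best response X/Y/Z (payoff 1)
  P2 vs C: payoffs [4, 4, 3] → best response X/Y (payoff 4)
Mutual best responses: (B,Y), (B,Z) → Nash equilibria.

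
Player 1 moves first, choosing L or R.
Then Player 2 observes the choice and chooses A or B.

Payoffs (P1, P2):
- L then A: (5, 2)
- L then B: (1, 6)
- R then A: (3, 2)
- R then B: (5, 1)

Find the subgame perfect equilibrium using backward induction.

P1 plays R, P2 plays B after L and A after R; Payoff (3, 2)

Work:
Backward induction:
After L: P2 chooses B → P1 gets 1
After R: P2 chooses A → P1 gets 3
P1 chooses R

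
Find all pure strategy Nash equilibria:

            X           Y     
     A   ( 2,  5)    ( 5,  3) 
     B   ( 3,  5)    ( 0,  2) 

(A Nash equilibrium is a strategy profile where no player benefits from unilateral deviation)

Nash equilibrium: (B, X)

Work:
Best responses:
  P1 vs X: payoffs [2, 3] → best response B (payoff 3)
  P1 vs Y: payoffs [5, 0] → best response A (payoff 5)
  P2 vs A: payoffs [5, 3] → best response X (payoff 5)
  P2 vs B: payoffs [5, 2] → best response X (payoff 5)
Mutual best responses: (B,X) → Nash equilibria.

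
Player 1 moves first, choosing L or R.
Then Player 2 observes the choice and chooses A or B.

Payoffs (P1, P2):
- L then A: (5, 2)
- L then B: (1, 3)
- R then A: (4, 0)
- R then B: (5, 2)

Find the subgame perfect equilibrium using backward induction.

P1 plays R, P2 plays B after L and B after R; Payoff (5, 2)

Work:
Backward induction:
After L: P2 chooses B → P1 gets 1
After R: P2 chooses B → P1 gets 5
P1 chooses R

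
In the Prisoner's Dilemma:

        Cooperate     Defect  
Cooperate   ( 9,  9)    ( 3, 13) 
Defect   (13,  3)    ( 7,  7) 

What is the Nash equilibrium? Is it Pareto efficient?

(Defect, Defect) is NE; not Pareto efficient

Work:
Defect dominates Cooperate for both players:
If P2 cooperates: Defect (13) > Cooperate (9)
If P2 defects: Defect (7) > Cooperate (3)
NE: (Defect, Defect) with payoff (7, 7)
But (Cooperate, Cooperate) = (9, 9) Pareto dominates (7, 7)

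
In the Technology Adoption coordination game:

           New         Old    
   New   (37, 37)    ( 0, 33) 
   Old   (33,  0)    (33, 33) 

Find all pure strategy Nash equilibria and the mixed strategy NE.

Pure NE: (New, New) and (Old, Old); Mixed NE: p = 0.8919, q = 0.8919

Work:
Check pure NE:
(New, New): (37, 37) - no unilateral deviation beneficial
(Old, Old): (33, 33) - no unilateral deviation beneficial
Mixed NE: P1 plays New with p = 0.8919, P2 plays New with q = 0.8919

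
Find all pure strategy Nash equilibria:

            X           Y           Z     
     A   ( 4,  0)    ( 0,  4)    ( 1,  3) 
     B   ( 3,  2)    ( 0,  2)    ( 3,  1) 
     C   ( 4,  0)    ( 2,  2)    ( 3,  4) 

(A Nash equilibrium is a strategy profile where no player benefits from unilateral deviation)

Nash equilibrium: (C, Z)

Work:
Best responses:
  P1 vs X: payoffs [4, 3, 4] → best response A/C (payoff 4)
  P1 vs Y: payoffs [0, 0, 2] → best response C (payoff 2)
  P1 vs Z: payoffs [1, 3, 3] → best response B/C (payoff 3)
  P2 vs A: payoffs [0, 4, 3] → best response Y (payoff 4)
  P2 vs B: payoffs [2, 2, 1] → best response X/Y (payoff 2)
  P2 vs C: payoffs [0, 2, 4] → best response Z (payoff 4)
Mutual best responses: (C,Z) → Nash equilibria.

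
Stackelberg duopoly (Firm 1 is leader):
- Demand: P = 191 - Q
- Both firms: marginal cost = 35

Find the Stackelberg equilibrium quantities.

q₁* (leader) = 78.0, q₂* (follower) = 39.0

Work:
Follower's reaction: q₂ = (a - c - q₁)/2
Leader substitutes: π₁ = q₁·(a - q₁ - (a-c-q₁)/2 - c)
FOC: q₁* = (191 - 35)/2 = 78.00
Then: q₂* = (191 - 35 - 78.0)/2 = 39.00
Leader has first-mover advantage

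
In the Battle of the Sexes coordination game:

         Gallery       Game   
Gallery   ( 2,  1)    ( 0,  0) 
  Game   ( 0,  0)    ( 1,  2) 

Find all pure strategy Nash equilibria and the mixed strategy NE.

Pure NE: (Gallery, Gallery) and (Game, Game); Mixed NE: p = 0.6667, q = 0.3333

Work:
Check pure NE:
(Gallery, Gallery): (2, 1) - no unilateral deviation beneficial
(Game, Game): (1, 2) - no unilateral deviation beneficial
Mixed NE: P1 plays Gallery with p = 0.6667, P2 plays Gallery with q = 0.3333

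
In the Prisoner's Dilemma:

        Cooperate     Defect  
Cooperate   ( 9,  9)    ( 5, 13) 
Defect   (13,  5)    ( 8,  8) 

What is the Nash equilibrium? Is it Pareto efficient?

(Defect, Defect) is NE; not Pareto efficient

Work:
Defect dominates Cooperate for both players:
If P2 cooperates: Defect (13) > Cooperate (9)
If P2 defects: Defect (8) > Cooperate (5)
NE: (Defect, Defect) with payoff (8, 8)
But (Cooperate, Cooperate) = (9, 9) Pareto dominates (8, 8)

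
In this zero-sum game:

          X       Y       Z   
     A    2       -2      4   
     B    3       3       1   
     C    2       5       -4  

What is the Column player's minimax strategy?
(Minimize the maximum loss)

Column should play X, value = 3

Work:
Column player minimizes Row's maximum payoff:
Column X: max payoff to Row = 3
Column Y: max payoff to Row = 5
Column Z: max payoff to Row = 4
Minimum is 3, achieved by column X.
Minimax strategy: X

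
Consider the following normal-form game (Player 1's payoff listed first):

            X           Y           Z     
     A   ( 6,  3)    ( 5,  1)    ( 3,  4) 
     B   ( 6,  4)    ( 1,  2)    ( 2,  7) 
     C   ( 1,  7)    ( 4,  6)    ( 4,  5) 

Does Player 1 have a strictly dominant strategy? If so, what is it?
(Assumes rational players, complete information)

No strictly dominant strategy exists for Player 1

Work:
A strategy strictly dominates another if it gives a strictly higher payoff against every opponent action. Compare each pair of P1's strategies column-by-column:
  A vs B: [6 vs 6, 5 vs 1, 3 vs 2] → A does not strictly dominate B (column X: 6 ≤ 6)
  A vs C: [6 vs 1, 5 vs 4, 3 vs 4] → A does not strictly dominate C (column Z: 3 ≤ 4)
  B vs A: [6 vs 6, 1 vs 5, 2 vs 3] → B does not strictly dominate A (column X: 6 ≤ 6)
  B vs C: [6 vs 1, 1 vs 4, 2 vs 4] → B does not strictly dominate C (column Y: 1 ≤ 4)
  C vs A: [1 vs 6, 4 vs 5, 4 vs 3] → C does not strictly dominate A (column X: 1 ≤ 6)
  C vs B: [1 vs 6, 4 vs 1, 4 vs 2] → C does not strictly dominate B (column X: 1 ≤ 6)
No single strategy strictly dominates all others → no strictly dominant strategy.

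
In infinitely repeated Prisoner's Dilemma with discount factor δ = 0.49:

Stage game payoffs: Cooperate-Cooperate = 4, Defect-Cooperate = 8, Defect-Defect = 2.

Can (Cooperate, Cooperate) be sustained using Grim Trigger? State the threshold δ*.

δ* = 0.6667; since δ = 0.49 < 0.6667, cooperation cannot be sustained

Work:
For Grim Trigger:
Cooperate forever: 4/(1-δ)
Defect then punished: 8 + 2·δ/(1-δ)
Need: 4/(1-δ) ≥ 8 + 2·δ/(1-δ)
Solving: δ ≥ (T-R)/(T-P) = (8-4)/(8-2) = 0.6667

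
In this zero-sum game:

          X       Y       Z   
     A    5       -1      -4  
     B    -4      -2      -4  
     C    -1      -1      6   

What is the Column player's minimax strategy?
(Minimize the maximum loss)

Column should play Y, value = -1

Work:
Column player minimizes Row's maximum payoff:
Column X: max payoff to Row = 5
Column Y: max payoff to Row = -1
Column Z: max payoff to Row = 6
Minimum is -1, achieved by column Y.
Minimax strategy: Y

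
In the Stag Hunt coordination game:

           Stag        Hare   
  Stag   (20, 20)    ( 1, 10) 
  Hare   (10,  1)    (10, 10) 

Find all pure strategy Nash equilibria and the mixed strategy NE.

Pure NE: (Stag, Stag) and (Hare, Hare); Mixed NE: p = 0.4737, q = 0.4737

Work:
Check pure NE:
(Stag, Stag): (20, 20) - no unilateral deviation beneficial
(Hare, Hare): (10, 10) - no unilateral deviation beneficial
Mixed NE: P1 plays Stag with p = 0.4737, P2 plays Stag with q = 0.4737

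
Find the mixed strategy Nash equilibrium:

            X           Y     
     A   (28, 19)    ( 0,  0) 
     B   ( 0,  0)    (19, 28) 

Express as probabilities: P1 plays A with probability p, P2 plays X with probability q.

p = 0.5957, q = 0.4043

Work:
Find probabilities that make opponent indifferent:
P2 chooses q to make P1 indifferent between A and B
P1 chooses p to make P2 indifferent between X and Y
Mixed NE: P1 plays (A: 0.5957, B: 0.4043), P2 plays (X: 0.4043, Y: 0.5957)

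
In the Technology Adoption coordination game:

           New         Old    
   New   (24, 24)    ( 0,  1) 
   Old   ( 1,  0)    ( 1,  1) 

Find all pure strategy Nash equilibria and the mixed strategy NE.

Pure NE: (New, New) and (Old, Old); Mixed NE: p = 0.0417, q = 0.0417

Work:
Check pure NE:
(New, New): (24, 24) - no unilateral deviation beneficial
(Old, Old): (1, 1) - no unilateral deviation beneficial
Mixed NE: P1 plays New with p = 0.0417, P2 plays New with q = 0.0417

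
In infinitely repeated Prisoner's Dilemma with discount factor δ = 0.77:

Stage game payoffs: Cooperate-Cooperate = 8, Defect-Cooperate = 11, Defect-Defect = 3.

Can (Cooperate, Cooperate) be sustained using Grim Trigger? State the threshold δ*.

δ* = 0.375; since δ = 0.77 ≥ 0.375, cooperation can be sustained

Work:
For Grim Trigger:
Cooperate forever: 8/(1-δ)
Defect then punished: 11 + 3·δ/(1-δ)
Need: 8/(1-δ) ≥ 11 + 3·δ/(1-δ)
Solving: δ ≥ (T-R)/(T-P) = (11-8)/(11-3) = 0.375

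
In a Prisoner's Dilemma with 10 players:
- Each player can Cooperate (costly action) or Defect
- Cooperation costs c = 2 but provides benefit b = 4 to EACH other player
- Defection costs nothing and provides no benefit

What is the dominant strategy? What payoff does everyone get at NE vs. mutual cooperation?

Dominant: Defect; NE payoff = 0; Coop payoff = 34

Work:
Defect dominates (saves cost c = 2, benefit to others is external)
NE: All defect → everyone gets 0
If all cooperate: each receives (9)×4 - 2 = 34
Social dilemma: 34 > 0 but NE gives 0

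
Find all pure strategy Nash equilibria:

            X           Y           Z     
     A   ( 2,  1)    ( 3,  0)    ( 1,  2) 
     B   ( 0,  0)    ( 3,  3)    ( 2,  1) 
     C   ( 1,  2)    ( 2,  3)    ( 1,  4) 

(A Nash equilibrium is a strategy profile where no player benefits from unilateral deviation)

Nash equilibrium: (B, Y)

Work:
Best responses:
  P1 vs X: payoffs [2, 0, 1] → best response A (payoff 2)
  P1 vs Y: payoffs [3, 3, 2] → best response A/B (payoff 3)
  P1 vs Z: payoffs [1, 2, 1] → best response B (payoff 2)
  P2 vs A: payoffs [1, 0, 2] → best response Z (payoff 2)
  P2 vs B: payoffs [0, 3, 1] → best response Y (payoff 3)
  P2 vs C: payoffs [2, 3, 4] → best response Z (payoff 4)
Mutual best responses: (B,Y) → Nash equilibria.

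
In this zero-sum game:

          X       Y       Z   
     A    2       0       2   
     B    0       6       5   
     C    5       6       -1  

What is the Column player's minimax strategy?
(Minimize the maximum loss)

Column should play X or Z (all achieve the minimum), value = 5

Work:
Column player minimizes Row's maximum payoff:
Column X: max payoff to Row = 5
Column Y: max payoff to Row = 6
Column Z: max payoff to Row = 5
Minimum is 5, achieved by columns X, Z (tied).
Each of X or Z is a minimax strategy.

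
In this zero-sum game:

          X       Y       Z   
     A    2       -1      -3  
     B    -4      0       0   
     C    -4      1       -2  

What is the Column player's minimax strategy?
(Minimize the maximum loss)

Column should play Z, value = 0

Work:
Column player minimizes Row's maximum payoff:
Column X: max payoff to Row = 2
Column Y: max payoff to Row = 1
Column Z: max payoff to Row = 0
Minimum is 0, achieved by column Z.
Minimax strategy: Z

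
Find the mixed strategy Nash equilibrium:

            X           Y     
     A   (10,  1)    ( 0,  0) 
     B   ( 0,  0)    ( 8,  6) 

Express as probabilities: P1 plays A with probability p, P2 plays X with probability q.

p = 0.8571, q = 0.4444

Work:
Find probabilities that make opponent indifferent:
P2 chooses q to make P1 indifferent between A and B
P1 chooses p to make P2 indifferent between X and Y
Mixed NE: P1 plays (A: 0.8571, B: 0.1429), P2 plays (X: 0.4444, Y: 0.5556)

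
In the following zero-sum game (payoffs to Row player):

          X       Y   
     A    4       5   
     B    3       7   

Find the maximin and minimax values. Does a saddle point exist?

Maximin = 4, Minimax = 4, Saddle: True

Work:
Row minimums: [4, 3] → maximin = 4
Column maximums: [4, 7] → minimax = 4
Saddle point exists! Game value = 4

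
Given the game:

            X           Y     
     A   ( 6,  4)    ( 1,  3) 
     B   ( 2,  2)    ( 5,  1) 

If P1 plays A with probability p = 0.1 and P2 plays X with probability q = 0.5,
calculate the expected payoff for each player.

E[P1] = 3.5, E[P2] = 1.7

Work:
E[P1] = p·q·π₁(A,X) + p·(1-q)·π₁(A,Y) + (1-p)·q·π₁(B,X) + (1-p)·(1-q)·π₁(B,Y)
= 0.1·0.5·6 + 0.1·0.5·1 + 0.9·0.5·2 + 0.9·0.5·5
= 3.5

E[P2] = 1.7 (similar calculation)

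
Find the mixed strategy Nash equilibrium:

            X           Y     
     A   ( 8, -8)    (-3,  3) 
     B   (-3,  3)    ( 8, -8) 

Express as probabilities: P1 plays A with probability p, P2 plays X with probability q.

p = 0.5, q = 0.5

Work:
Find probabilities that make opponent indifferent:
P2 chooses q to make P1 indifferent between A and B
P1 chooses p to make P2 indifferent between X and Y
Mixed NE: P1 plays (A: 0.5, B: 0.5), P2 plays (X: 0.5, Y: 0.5)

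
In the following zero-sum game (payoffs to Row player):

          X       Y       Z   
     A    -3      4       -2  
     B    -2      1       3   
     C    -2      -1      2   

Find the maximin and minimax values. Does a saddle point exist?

Maximin = -2, Minimax = -2, Saddle: True

Work:
Row minimums: [-3, -2, -2] → maximin = -2
Column maximums: [-2, 4, 3] → minimax = -2
Saddle point exists! Game value = -2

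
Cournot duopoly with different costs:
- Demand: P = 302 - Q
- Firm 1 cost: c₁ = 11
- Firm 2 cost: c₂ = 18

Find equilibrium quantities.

q₁* = 99.33, q₂* = 92.33

Work:
Reaction: q₁ = (302 - 11 - q₂)/2
Reaction: q₂ = (302 - 18 - q₁)/2
Solve simultaneously:
q₁* = (302 - 2×11 + 18)/3 = 99.33
q₂* = (302 - 2×18 + 11)/3 = 92.33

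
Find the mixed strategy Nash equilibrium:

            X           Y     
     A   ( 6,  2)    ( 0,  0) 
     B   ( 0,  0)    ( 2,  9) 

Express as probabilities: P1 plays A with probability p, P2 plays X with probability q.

p = 0.8182, q = 0.25

Work:
Find probabilities that make opponent indifferent:
P2 chooses q to make P1 indifferent between A and B
P1 chooses p to make P2 indifferent between X and Y
Mixed NE: P1 plays (A: 0.8182, B: 0.1818), P2 plays (X: 0.25, Y: 0.75)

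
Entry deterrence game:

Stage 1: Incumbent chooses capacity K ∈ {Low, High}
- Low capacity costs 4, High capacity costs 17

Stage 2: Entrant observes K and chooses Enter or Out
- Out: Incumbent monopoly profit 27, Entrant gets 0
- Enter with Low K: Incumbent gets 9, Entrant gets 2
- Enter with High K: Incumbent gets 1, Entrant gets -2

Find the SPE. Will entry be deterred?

SPE: (High, Enter|Low, Out|High); Entry deterred. Incumbent net profit = 10

Work:
After Low K: Entrant enters (2 > 0)
After High K: Entrant stays out (-2 < 0)
Incumbent: Low → 9−4=5, High → 27−17=10
Incumbent chooses High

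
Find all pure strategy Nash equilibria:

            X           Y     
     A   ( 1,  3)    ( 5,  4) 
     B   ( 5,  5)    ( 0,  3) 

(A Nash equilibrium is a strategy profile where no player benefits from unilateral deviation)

Nash equilibrium: (A, Y), (B, X)

Work:
Best responses:
  P1 vs X: payoffs [1, 5] → best response B (payoff 5)
  P1 vs Y: payoffs [5, 0] → best response A (payoff 5)
  P2 vs A: payoffs [3, 4] → best response Y (payoff 4)
  P2 vs B: payoffs [5, 3] → best response X (payoff 5)
Mutual best responses: (A,Y), (B,X) → Nash equilibria.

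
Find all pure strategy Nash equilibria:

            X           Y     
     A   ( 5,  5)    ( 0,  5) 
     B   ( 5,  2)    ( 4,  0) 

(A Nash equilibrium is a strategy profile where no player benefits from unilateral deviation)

Nash equilibrium: (A, X), (B, X)

Work:
Best responses:
  P1 vs X: payoffs [5, 5] → best response A/B (payoff 5)
  P1 vs Y: payoffs [0, 4] → best response B (payoff 4)
  P2 vs A: payoffs [5, 5] → best response X/Y (payoff 5)
  P2 vs B: payoffs [2, 0] → best response X (payoff 2)
Mutual best responses: (A,X), (B,X) → Nash equilibria.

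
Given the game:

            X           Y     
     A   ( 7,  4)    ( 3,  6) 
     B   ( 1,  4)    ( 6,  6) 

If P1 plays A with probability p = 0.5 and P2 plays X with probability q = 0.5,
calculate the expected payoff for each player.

E[P1] = 4.25, E[P2] = 5.0

Work:
E[P1] = p·q·π₁(A,X) + p·(1-q)·π₁(A,Y) + (1-p)·q·π₁(B,X) + (1-p)·(1-q)·π₁(B,Y)
= 0.5·0.5·7 + 0.5·0.5·3 + 0.5·0.5·1 + 0.5·0.5·6
= 4.25

E[P2] = 5.0 (similar calculation)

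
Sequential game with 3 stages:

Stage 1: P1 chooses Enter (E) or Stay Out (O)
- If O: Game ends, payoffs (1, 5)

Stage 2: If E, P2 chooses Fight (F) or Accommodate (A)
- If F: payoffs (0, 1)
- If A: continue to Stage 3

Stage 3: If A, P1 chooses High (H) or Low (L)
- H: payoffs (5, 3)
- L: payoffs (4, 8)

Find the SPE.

SPE: (E, A, H); Outcome (5, 3)

Work:
Stage 3: P1 chooses H (5 vs 4)
Stage 2: P2: F->1, A->3 (anticipating H). Choose A
Stage 1: P1: O->1, E->5 (anticipating A, H). Choose E
SPE path: E -> A -> H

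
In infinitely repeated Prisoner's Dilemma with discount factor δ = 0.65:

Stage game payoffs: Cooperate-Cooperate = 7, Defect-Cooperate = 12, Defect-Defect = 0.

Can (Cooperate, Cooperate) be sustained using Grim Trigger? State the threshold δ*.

δ* = 0.4167; since δ = 0.65 ≥ 0.4167, cooperation can be sustained

Work:
For Grim Trigger:
Cooperate forever: 7/(1-δ)
Defect then punished: 12 + 0·δ/(1-δ)
Need: 7/(1-δ) ≥ 12 + 0·δ/(1-δ)
Solving: δ ≥ (T-R)/(T-P) = (12-7)/(12-0) = 0.4167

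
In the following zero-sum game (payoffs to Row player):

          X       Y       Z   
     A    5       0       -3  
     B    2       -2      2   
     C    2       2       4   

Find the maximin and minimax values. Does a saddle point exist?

Maximin = 2, Minimax = 2, Saddle: True

Work:
Row minimums: [-3, -2, 2] → maximin = 2
Column maximums: [5, 2, 4] → minimax = 2
Saddle point exists! Game value = 2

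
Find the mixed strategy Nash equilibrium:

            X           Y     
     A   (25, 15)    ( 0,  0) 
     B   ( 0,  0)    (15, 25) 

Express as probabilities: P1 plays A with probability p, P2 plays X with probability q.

p = 0.625, q = 0.375

Work:
Find probabilities that make opponent indifferent:
P2 chooses q to make P1 indifferent between A and B
P1 chooses p to make P2 indifferent between X and Y
Mixed NE: P1 plays (A: 0.625, B: 0.375), P2 plays (X: 0.375, Y: 0.625)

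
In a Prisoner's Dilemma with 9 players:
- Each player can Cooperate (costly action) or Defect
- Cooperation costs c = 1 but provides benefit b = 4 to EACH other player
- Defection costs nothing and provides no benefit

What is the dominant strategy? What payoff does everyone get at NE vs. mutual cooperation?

Dominant: Defect; NE payoff = 0; Coop payoff = 31

Work:
Defect dominates (saves cost c = 1, benefit to others is external)
NE: All defect → everyone gets 0
If all cooperate: each receives (8)×4 - 1 = 31
Social dilemma: 31 > 0 but NE gives 0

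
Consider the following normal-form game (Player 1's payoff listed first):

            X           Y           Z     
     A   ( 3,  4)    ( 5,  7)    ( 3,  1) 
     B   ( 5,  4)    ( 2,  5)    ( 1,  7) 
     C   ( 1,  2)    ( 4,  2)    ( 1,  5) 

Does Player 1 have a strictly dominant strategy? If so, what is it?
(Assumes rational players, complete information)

No strictly dominant strategy exists for Player 1

Work:
A strategy strictly dominates another if it gives a strictly higher payoff against every opponent action. Compare each pair of P1's strategies column-by-column:
  A vs B: [3 vs 5, 5 vs 2, 3 vs 1] → A does not strictly dominate B (column X: 3 ≤ 5)
  A vs C: [3 vs 1, 5 vs 4, 3 vs 1] → A strictly dominates C
  B vs A: [5 vs 3, 2 vs 5, 1 vs 3] → B does not strictly dominate A (column Y: 2 ≤ 5)
  B vs C: [5 vs 1, 2 vs 4, 1 vs 1] → B does not strictly dominate C (column Y: 2 ≤ 4)
  C vs A: [1 vs 3, 4 vs 5, 1 vs 3] → C does not strictly dominate A (column X: 1 ≤ 3)
  C vs B: [1 vs 5, 4 vs 2, 1 vs 1] → C does not strictly dominate B (column X: 1 ≤ 5)
No single strategy strictly dominates all others → no strictly dominant strategy.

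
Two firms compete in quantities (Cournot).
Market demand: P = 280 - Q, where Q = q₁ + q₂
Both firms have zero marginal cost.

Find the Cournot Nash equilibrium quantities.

q₁* = q₂* = 93.33; P* = 93.33

Work:
Profit: π_i = P·q_i = (a - q_i - q_j)·q_i
FOC: ∂π_i/∂q_i = a - 2q_i - q_j = 0
Reaction function: q_i = (280 - q_j)/2
Symmetry: q* = 280/3 = 93.33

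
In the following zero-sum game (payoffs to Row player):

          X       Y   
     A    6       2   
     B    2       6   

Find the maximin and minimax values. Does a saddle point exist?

Maximin = 2, Minimax = 6, Saddle: False

Work:
Row minimums: [2, 2] → maximin = 2
Column maximums: [6, 6] → minimax = 6
No saddle point (maximin ≠ minimax). Mixed strategy needed.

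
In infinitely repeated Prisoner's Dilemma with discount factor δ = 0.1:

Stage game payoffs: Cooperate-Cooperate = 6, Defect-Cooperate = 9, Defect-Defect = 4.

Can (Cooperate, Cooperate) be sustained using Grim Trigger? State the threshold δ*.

δ* = 0.6; since δ = 0.1 < 0.6, cooperation cannot be sustained

Work:
For Grim Trigger:
Cooperate forever: 6/(1-δ)
Defect then punished: 9 + 4·δ/(1-δ)
Need: 6/(1-δ) ≥ 9 + 4·δ/(1-δ)
Solving: δ ≥ (T-R)/(T-P) = (9-6)/(9-4) = 0.6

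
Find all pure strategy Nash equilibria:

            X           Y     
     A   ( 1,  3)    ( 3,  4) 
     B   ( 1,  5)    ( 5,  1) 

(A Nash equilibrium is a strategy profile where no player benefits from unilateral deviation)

Nash equilibrium: (B, X)

Work:
Best responses:
  P1 vs X: payoffs [1, 1] → best response A/B (payoff 1)
  P1 vs Y: payoffs [3, 5] → best response B (payoff 5)
  P2 vs A: payoffs [3, 4] → best response Y (payoff 4)
  P2 vs B: payoffs [5, 1] → best response X (payoff 5)
Mutual best responses: (B,X) → Nash equilibria.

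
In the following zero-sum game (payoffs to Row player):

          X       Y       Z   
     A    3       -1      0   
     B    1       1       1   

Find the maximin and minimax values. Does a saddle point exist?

Maximin = 1, Minimax = 1, Saddle: True

Work:
Row minimums: [-1, 1] → maximin = 1
Column maximums: [3, 1, 1] → minimax = 1
Saddle point exists! Game value = 1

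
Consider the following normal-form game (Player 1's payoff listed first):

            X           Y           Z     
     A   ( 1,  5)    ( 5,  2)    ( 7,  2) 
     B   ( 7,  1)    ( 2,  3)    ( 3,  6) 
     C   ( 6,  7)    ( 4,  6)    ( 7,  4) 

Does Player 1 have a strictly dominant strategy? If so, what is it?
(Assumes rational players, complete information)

No strictly dominant strategy exists for Player 1

Work:
A strategy strictly dominates another if it gives a strictly higher payoff against every opponent action. Compare each pair of P1's strategies column-by-column:
  A vs B: [1 vs 7, 5 vs 2, 7 vs 3] → A does not strictly dominate B (column X: 1 ≤ 7)
  A vs C: [1 vs 6, 5 vs 4, 7 vs 7] → A does not strictly dominate C (column X: 1 ≤ 6)
  B vs A: [7 vs 1, 2 vs 5, 3 vs 7] → B does not strictly dominate A (column Y: 2 ≤ 5)
  B vs C: [7 vs 6, 2 vs 4, 3 vs 7] → B does not strictly dominate C (column Y: 2 ≤ 4)
  C vs A: [6 vs 1, 4 vs 5, 7 vs 7] → C does not strictly dominate A (column Y: 4 ≤ 5)
  C vs B: [6 vs 7, 4 vs 2, 7 vs 3] → C does not strictly dominate B (column X: 6 ≤ 7)
No single strategy strictly dominates all others → no strictly dominant strategy.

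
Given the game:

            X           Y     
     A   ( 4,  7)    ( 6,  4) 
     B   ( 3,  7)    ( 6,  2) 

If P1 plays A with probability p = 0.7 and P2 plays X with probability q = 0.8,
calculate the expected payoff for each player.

E[P1] = 4.16, E[P2] = 6.28

Work:
E[P1] = p·q·π₁(A,X) + p·(1-q)·π₁(A,Y) + (1-p)·q·π₁(B,X) + (1-p)·(1-q)·π₁(B,Y)
= 0.7·0.8·4 + 0.7·0.2·6 + 0.3·0.8·3 + 0.3·0.2·6
= 4.16

E[P2] = 6.28 (similar calculation)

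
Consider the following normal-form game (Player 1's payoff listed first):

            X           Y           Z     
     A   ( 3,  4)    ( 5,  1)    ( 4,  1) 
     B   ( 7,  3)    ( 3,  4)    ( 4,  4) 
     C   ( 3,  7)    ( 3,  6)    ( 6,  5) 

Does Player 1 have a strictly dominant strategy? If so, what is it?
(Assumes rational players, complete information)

No strictly dominant strategy exists for Player 1

Work:
A strategy strictly dominates another if it gives a strictly higher payoff against every opponent action. Compare each pair of P1's strategies column-by-column:
  A vs B: [3 vs 7, 5 vs 3, 4 vs 4] → A does not strictly dominate B (column X: 3 ≤ 7)
  A vs C: [3 vs 3, 5 vs 3, 4 vs 6] → A does not strictly dominate C (column X: 3 ≤ 3)
  B vs A: [7 vs 3, 3 vs 5, 4 vs 4] → B does not strictly dominate A (column Y: 3 ≤ 5)
  B vs C: [7 vs 3, 3 vs 3, 4 vs 6] → B does not strictly dominate C (column Y: 3 ≤ 3)
  C vs A: [3 vs 3, 3 vs 5, 6 vs 4] → C does not strictly dominate A (column X: 3 ≤ 3)
  C vs B: [3 vs 7, 3 vs 3, 6 vs 4] → C does not strictly dominate B (column X: 3 ≤ 7)
No single strategy strictly dominates all others → no strictly dominant strategy.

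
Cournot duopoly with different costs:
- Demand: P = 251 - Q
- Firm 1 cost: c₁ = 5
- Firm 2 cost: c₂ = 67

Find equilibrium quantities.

q₁* = 102.67, q₂* = 40.67

Work:
Reaction: q₁ = (251 - 5 - q₂)/2
Reaction: q₂ = (251 - 67 - q₁)/2
Solve simultaneously:
q₁* = (251 - 2×5 + 67)/3 = 102.67
q₂* = (251 - 2×67 + 5)/3 = 40.67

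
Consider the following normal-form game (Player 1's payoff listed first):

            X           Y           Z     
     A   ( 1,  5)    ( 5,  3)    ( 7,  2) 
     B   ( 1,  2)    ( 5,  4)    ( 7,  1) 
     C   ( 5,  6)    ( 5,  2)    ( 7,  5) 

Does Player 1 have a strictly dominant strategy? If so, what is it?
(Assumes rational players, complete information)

No strictly dominant strategy exists for Player 1

Work:
A strategy strictly dominates another if it gives a strictly higher payoff against every opponent action. Compare each pair of P1's strategies column-by-column:
  A vs B: [1 vs 1, 5 vs 5, 7 vs 7] → A does not strictly dominate B (column X: 1 ≤ 1)
  A vs C: [1 vs 5, 5 vs 5, 7 vs 7] → A does not strictly dominate C (column X: 1 ≤ 5)
  B vs A: [1 vs 1, 5 vs 5, 7 vs 7] → B does not strictly dominate A (column X: 1 ≤ 1)
  B vs C: [1 vs 5, 5 vs 5, 7 vs 7] → B does not strictly dominate C (column X: 1 ≤ 5)
  C vs A: [5 vs 1, 5 vs 5, 7 vs 7] → C does not strictly dominate A (column Y: 5 ≤ 5)
  C vs B: [5 vs 1, 5 vs 5, 7 vs 7] → C does not strictly dominate B (column Y: 5 ≤ 5)
No single strategy strictly dominates all others → no strictly dominant strategy.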